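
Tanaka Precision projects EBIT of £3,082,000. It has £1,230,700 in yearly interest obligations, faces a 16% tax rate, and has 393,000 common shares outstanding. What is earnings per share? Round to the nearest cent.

£3.96

Pre-tax income = £3,082,000 − £1,230,700.00 = £1,851,300.00.
Net income = £1,851,300.00 × (1 − 0.16) = £1,555,092.00.
EPS = £1,555,092.00 ÷ 393,000 = £3.96.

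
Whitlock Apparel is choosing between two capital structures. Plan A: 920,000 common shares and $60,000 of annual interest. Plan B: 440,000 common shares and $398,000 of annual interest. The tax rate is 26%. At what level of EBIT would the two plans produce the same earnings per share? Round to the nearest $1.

$707,833

At indifference, (EBIT − 60,000)(1 − t)/920,000 = (EBIT − 398,000)(1 − t)/440,000.
The (1 − t) factor cancels: (EBIT − 60,000) × 440,000 = (EBIT − 398,000) × 920,000.
EBIT × (920,000 − 440,000) = 398,000 × 920,000 − 60,000 × 440,000 = 339,760,000,000, so EBIT = 339,760,000,000 ÷ 480,000 = 707,833.33.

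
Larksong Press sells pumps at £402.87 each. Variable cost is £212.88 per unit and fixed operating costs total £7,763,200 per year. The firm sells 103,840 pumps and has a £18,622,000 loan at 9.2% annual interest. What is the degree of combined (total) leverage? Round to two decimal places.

1.92

Total contribution margin = 103,840 × £189.99 = £19,728,561.60.
Operating income = contribution − fixed costs = £19,728,561.60 − £7,763,200 = £11,965,361.60. Interest = £1,713,224.00.
DOL = £19,728,561.60 ÷ £11,965,361.60 = 1.6488; DFL = £11,965,361.60 ÷ £10,252,137.60 = 1.1671.
Combined leverage = 1.6488 × 1.1671 = 1.9243.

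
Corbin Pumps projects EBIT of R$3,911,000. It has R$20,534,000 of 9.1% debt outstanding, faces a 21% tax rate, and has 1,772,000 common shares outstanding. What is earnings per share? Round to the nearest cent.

Pre-tax income = R$3,911,000 − R$1,868,594.00 = R$2,042,406.00.
Net income = R$2,042,406.00 × (1 − 0.21) = R$1,613,500.74.
EPS = R$1,613,500.74 ÷ 1,772,000 = R$0.91.

R$0.91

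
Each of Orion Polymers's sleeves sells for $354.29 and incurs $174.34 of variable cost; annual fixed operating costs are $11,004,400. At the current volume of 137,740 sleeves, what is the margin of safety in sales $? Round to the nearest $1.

$27,134,170

Each unit contributes $354.29 − $174.34 = $179.95. Break-even units = $11,004,400 ÷ $179.95 = 61,152.54; break-even revenue = 61,152.54 × $354.29 = $21,665,734.24.
Actual sales revenue = 137,740 × $354.29 = $48,799,904.60.
Margin of safety = $48,799,904.60 − $21,665,734.24 = $27,134,170.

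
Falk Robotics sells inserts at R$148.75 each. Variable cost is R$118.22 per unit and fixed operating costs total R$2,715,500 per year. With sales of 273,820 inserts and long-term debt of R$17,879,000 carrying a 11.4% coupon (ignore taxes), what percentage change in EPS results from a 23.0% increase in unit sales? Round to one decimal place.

At 273,820 units, contribution = 273,820 × R$30.53 = R$8,359,724.60.
Operating income = contribution − fixed costs = R$8,359,724.60 − R$2,715,500 = R$5,644,224.60.
Interest = R$2,038,206.00, so EBIT − I = R$3,606,018.60.
DCL = total CM / (EBIT − I) = R$8,359,724.60 / R$3,606,018.60 = 2.3183.
EPS therefore changes by 2.3183 × (+23.0%) = +53.3%.

+53.3%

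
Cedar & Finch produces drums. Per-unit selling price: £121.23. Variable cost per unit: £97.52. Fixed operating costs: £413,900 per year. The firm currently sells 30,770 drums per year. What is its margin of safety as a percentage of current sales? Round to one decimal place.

43.3%

Contribution margin per unit = £121.23 − £97.52 = £23.71. Break-even units = £413,900 ÷ £23.71 = 17,456.77; break-even revenue = 17,456.77 × £121.23 = £2,116,284.14.
Current sales = 30,770 × £121.23 = £3,730,247.10.
Margin of safety = (£3,730,247.10 − £2,116,284.14) ÷ £3,730,247.10 = 43.3%.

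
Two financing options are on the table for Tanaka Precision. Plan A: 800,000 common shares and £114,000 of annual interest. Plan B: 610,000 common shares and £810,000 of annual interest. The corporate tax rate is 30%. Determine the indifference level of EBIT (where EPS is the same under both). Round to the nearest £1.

At indifference, (EBIT − 114,000)(1 − t)/800,000 = (EBIT − 810,000)(1 − t)/610,000.
The (1 − t) factor cancels: (EBIT − 114,000) × 610,000 = (EBIT − 810,000) × 800,000.
EBIT × (800,000 − 610,000) = 810,000 × 800,000 − 114,000 × 610,000 = 578,460,000,000, so EBIT = 578,460,000,000 ÷ 190,000 = 3,044,526.32.

£3,044,526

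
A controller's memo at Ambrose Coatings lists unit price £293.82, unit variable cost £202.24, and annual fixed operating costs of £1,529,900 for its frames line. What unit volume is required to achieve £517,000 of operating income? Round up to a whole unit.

22,351 frames

Unit CM = price − variable cost = £293.82 − £202.24 = £91.58.
Units = (FC + target) / CM = (£1,529,900 + £517,000) / £91.58 = 22,350.95, so 22,351 frames.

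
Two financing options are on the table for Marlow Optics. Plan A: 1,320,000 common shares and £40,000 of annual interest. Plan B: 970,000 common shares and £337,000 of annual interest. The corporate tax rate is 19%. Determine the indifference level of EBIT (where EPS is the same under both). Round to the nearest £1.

Set EPS_A = EPS_B: (EBIT − £40,000)(1 − 0.19) ÷ 1,320,000 = (EBIT − £337,000)(1 − 0.19) ÷ 970,000.
The (1 − t) factor cancels: (EBIT − 40,000) × 970,000 = (EBIT − 337,000) × 1,320,000.
EBIT × (1,320,000 − 970,000) = 337,000 × 1,320,000 − 40,000 × 970,000 = 406,040,000,000, so EBIT = 406,040,000,000 ÷ 350,000 = 1,160,114.29.

£1,160,114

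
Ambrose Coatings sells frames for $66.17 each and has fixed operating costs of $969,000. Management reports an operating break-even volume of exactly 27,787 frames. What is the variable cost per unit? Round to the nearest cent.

$31.30

At break-even, FC = Q × (P − VC), so P − VC = $969,000 ÷ 27,787 = $34.8724.
Variable cost per unit = $66.17 − $34.8724 = $31.30.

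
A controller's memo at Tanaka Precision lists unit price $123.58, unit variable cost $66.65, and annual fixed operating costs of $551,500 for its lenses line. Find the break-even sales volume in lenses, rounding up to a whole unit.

Contribution margin per unit = $123.58 − $66.65 = $56.93.
Break-even volume = fixed costs ÷ CM per unit = $551,500 ÷ $56.93 = 9,687.34, so 9,688 lenses.

9,688 lenses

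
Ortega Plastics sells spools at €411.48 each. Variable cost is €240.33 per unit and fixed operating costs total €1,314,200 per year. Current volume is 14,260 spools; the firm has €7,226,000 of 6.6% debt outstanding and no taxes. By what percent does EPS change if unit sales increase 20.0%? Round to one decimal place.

+75.2%

Contribution at this volume is 14,260 × €171.15 = €2,440,599.00.
EBIT = €2,440,599.00 − €1,314,200 = €1,126,399.00.
Interest = €476,916.00, so EBIT − I = €649,483.00.
DCL = total CM / (EBIT − I) = €2,440,599.00 / €649,483.00 = 3.7578.
%ΔEPS = DCL × %ΔSales = 3.7578 × +20.0% = +75.2%.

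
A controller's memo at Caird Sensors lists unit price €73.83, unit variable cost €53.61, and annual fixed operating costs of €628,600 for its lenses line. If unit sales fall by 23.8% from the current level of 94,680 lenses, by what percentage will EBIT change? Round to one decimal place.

-35.4%

At 94,680 units, contribution = 94,680 × €20.22 = €1,914,429.60.
Subtracting fixed costs: EBIT = €1,914,429.60 − €628,600 = €1,285,829.60.
DOL = contribution ÷ EBIT = €1,914,429.60 ÷ €1,285,829.60 = 1.4889.
%ΔEBIT = DOL × %ΔSales = 1.4889 × -23.8% = -35.4%.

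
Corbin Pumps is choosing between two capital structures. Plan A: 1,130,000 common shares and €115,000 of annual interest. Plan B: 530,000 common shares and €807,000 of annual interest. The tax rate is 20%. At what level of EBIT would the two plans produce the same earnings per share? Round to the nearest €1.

€1,418,267

Set EPS_A = EPS_B: (EBIT − €115,000)(1 − 0.20) ÷ 1,130,000 = (EBIT − €807,000)(1 − 0.20) ÷ 530,000.
The (1 − t) factor cancels: (EBIT − 115,000) × 530,000 = (EBIT − 807,000) × 1,130,000.
EBIT × (1,130,000 − 530,000) = 807,000 × 1,130,000 − 115,000 × 530,000 = 850,960,000,000, so EBIT = 850,960,000,000 ÷ 600,000 = 1,418,266.67.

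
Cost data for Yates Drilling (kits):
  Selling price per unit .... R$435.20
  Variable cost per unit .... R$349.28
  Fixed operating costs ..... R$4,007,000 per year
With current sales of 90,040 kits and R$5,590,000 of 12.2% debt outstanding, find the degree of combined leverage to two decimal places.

2.54

Contribution at this volume is 90,040 × R$85.92 = R$7,736,236.80.
Subtracting fixed costs: EBIT = R$7,736,236.80 − R$4,007,000 = R$3,729,236.80. Interest = R$681,980.00.
DOL = R$7,736,236.80 ÷ R$3,729,236.80 = 2.0745; DFL = R$3,729,236.80 ÷ R$3,047,256.80 = 1.2238.
DCL = DOL × DFL = 2.0745 × 1.2238 = 2.5388.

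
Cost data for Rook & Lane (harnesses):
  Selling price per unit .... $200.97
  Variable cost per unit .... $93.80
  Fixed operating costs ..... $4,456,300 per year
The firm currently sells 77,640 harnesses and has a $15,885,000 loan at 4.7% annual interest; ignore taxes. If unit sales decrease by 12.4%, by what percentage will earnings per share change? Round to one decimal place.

Total contribution margin = 77,640 × $107.17 = $8,320,678.80.
Operating income = contribution − fixed costs = $8,320,678.80 − $4,456,300 = $3,864,378.80.
After interest of $746,595.00, pre-tax earnings = $3,117,783.80.
Degree of combined leverage = contribution ÷ (EBIT − I) = $8,320,678.80 ÷ $3,117,783.80 = 2.6688.
EPS therefore changes by 2.6688 × (-12.4%) = -33.1%.

-33.1%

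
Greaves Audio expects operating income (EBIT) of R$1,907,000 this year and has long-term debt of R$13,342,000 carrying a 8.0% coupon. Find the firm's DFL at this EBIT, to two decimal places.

2.27

Interest = R$1,067,360.00.
DFL = EBIT ÷ (EBIT − I) = R$1,907,000 ÷ (R$1,907,000 − R$1,067,360.00) = R$1,907,000 ÷ R$839,640.00 = 2.2712.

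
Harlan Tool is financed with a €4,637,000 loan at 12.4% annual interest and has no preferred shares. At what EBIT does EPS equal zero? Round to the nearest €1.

€574,988

Annual interest = 12.4% × €4,637,000 = €574,988.00.
Without preferred stock the financial break-even is simply EBIT = interest = €574,988.00.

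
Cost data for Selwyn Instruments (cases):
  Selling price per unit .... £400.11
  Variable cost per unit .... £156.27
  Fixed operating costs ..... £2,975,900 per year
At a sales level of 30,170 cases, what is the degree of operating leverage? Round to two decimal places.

At 30,170 units, contribution = 30,170 × £243.84 = £7,356,652.80.
Subtracting fixed costs: EBIT = £7,356,652.80 − £2,975,900 = £4,380,752.80.
Degree of operating leverage = £7,356,652.80 / £4,380,752.80 = 1.6793.

1.68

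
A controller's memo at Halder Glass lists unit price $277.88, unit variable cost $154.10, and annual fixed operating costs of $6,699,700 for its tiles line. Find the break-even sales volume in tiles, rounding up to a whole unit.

54,126 tiles

Contribution margin per unit = $277.88 − $154.10 = $123.78.
Break-even volume = fixed costs ÷ CM per unit = $6,699,700 ÷ $123.78 = 54,125.87, so 54,126 tiles.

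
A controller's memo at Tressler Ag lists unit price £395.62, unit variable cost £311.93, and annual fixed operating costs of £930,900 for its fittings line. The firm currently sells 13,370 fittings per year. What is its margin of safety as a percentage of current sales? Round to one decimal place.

16.8%

Contribution margin per unit = £395.62 − £311.93 = £83.69. Break-even units = £930,900 ÷ £83.69 = 11,123.19; break-even revenue = 11,123.19 × £395.62 = £4,400,557.51.
Actual sales revenue = 13,370 × £395.62 = £5,289,439.40.
Margin of safety = (£5,289,439.40 − £4,400,557.51) ÷ £5,289,439.40 = 16.8%.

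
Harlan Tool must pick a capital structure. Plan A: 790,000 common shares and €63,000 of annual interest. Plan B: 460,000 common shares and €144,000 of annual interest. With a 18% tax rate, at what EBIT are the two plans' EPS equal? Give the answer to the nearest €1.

€256,909

Set EPS_A = EPS_B: (EBIT − €63,000)(1 − 0.18) ÷ 790,000 = (EBIT − €144,000)(1 − 0.18) ÷ 460,000.
The (1 − t) factor cancels: (EBIT − 63,000) × 460,000 = (EBIT − 144,000) × 790,000.
EBIT × (790,000 − 460,000) = 144,000 × 790,000 − 63,000 × 460,000 = 84,780,000,000, so EBIT = 84,780,000,000 ÷ 330,000 = 256,909.09.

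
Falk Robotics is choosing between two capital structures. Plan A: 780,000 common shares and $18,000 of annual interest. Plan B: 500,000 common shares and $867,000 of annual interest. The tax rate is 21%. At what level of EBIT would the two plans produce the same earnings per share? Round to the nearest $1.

$2,383,071

Set EPS_A = EPS_B: (EBIT − $18,000)(1 − 0.21) ÷ 780,000 = (EBIT − $867,000)(1 − 0.21) ÷ 500,000.
Cancelling (1 − t) and cross-multiplying: 500,000·(EBIT − 18,000) = 780,000·(EBIT − 867,000).
EBIT × (780,000 − 500,000) = 867,000 × 780,000 − 18,000 × 500,000 = 667,260,000,000, so EBIT = 667,260,000,000 ÷ 280,000 = 2,383,071.43.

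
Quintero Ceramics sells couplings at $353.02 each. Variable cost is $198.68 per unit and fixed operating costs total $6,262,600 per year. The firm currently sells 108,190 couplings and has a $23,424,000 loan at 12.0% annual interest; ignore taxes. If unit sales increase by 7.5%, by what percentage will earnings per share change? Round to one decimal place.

Contribution at this volume is 108,190 × $154.34 = $16,698,044.60.
EBIT = $16,698,044.60 − $6,262,600 = $10,435,444.60.
After interest of $2,810,880.00, pre-tax earnings = $7,624,564.60.
Degree of combined leverage = contribution ÷ (EBIT − I) = $16,698,044.60 ÷ $7,624,564.60 = 2.1900.
EPS therefore changes by 2.1900 × (+7.5%) = +16.4%.

+16.4%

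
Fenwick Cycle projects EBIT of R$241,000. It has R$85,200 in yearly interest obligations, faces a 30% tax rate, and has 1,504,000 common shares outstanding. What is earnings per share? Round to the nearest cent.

Pre-tax income = R$241,000 − R$85,200.00 = R$155,800.00.
Net income = R$155,800.00 × (1 − 0.30) = R$109,060.00.
Per share: R$109,060.00 / 1,504,000 shares = R$0.07.

R$0.07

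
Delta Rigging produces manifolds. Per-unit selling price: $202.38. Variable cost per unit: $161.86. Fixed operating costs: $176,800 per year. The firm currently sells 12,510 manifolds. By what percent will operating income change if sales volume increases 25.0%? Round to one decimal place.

+38.4%

Total contribution margin = 12,510 × $40.52 = $506,905.20.
EBIT = $506,905.20 − $176,800 = $330,105.20.
So DOL = total CM / EBIT = $506,905.20 / $330,105.20 = 1.5356.
%ΔEBIT = DOL × %ΔSales = 1.5356 × +25.0% = +38.4%.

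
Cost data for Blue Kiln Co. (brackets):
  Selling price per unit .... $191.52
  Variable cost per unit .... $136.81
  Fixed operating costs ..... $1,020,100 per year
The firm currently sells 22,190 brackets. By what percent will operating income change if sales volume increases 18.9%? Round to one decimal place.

+118.3%

Contribution at this volume is 22,190 × $54.71 = $1,214,014.90.
Operating income = contribution − fixed costs = $1,214,014.90 − $1,020,100 = $193,914.90.
So DOL = total CM / EBIT = $1,214,014.90 / $193,914.90 = 6.2606.
%ΔEBIT = DOL × %ΔSales = 6.2606 × +18.9% = +118.3%.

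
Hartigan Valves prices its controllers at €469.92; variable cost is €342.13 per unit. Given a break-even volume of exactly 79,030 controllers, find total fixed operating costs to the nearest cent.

Contribution margin per unit = €469.92 − €342.13 = €127.79.
Fixed costs = break-even units × CM = 79,030 × €127.79 = €10,099,243.70.

€10,099,243.70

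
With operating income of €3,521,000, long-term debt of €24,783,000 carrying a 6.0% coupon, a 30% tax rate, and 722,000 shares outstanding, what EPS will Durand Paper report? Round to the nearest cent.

Pre-tax income = €3,521,000 − €1,486,980.00 = €2,034,020.00.
After tax at 30%: net income = €2,034,020.00 × 0.70 = €1,423,814.00.
EPS = €1,423,814.00 ÷ 722,000 = €1.97.

€1.97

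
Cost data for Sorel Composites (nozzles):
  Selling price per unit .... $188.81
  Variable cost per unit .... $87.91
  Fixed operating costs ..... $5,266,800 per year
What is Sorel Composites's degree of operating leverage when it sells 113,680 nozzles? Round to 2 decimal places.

Contribution at this volume is 113,680 × $100.90 = $11,470,312.00.
Operating income = contribution − fixed costs = $11,470,312.00 − $5,266,800 = $6,203,512.00.
DOL = contribution ÷ EBIT = $11,470,312.00 ÷ $6,203,512.00 = 1.8490.

1.85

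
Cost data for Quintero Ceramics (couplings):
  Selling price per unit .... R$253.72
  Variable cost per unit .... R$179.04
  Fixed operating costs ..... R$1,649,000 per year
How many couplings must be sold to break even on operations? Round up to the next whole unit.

Contribution margin per unit = R$253.72 − R$179.04 = R$74.68.
Units to break even: R$1,649,000 ÷ R$74.68 = 22,080.88, rounded up to 22,081.

22,081 couplings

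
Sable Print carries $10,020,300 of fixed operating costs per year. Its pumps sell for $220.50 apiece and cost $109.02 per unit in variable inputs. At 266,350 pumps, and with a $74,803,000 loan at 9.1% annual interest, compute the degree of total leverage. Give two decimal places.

2.31

At 266,350 units, contribution = 266,350 × $111.48 = $29,692,698.00.
Subtracting fixed costs: EBIT = $29,692,698.00 − $10,020,300 = $19,672,398.00. Interest = $6,807,073.00.
DOL = $29,692,698.00 ÷ $19,672,398.00 = 1.5094; DFL = $19,672,398.00 ÷ $12,865,325.00 = 1.5291.
DCL = DOL × DFL = 1.5094 × 1.5291 = 2.3080.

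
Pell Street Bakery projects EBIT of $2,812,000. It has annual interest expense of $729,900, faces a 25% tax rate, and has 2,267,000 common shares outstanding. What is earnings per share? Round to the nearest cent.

Interest = $729,900.00, so EBT = $2,812,000 − $729,900.00 = $2,082,100.00.
Net income = $2,082,100.00 × (1 − 0.25) = $1,561,575.00.
Per share: $1,561,575.00 / 2,267,000 shares = $0.69.

$0.69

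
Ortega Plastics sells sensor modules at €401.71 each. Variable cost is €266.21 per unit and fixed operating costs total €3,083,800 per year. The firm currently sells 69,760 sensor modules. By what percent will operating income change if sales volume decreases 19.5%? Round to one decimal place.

-28.9%

At 69,760 units, contribution = 69,760 × €135.50 = €9,452,480.00.
Operating income = contribution − fixed costs = €9,452,480.00 − €3,083,800 = €6,368,680.00.
Degree of operating leverage = €9,452,480.00 / €6,368,680.00 = 1.4842.
So EBIT moves 1.4842 × (-19.5%) = -28.9%.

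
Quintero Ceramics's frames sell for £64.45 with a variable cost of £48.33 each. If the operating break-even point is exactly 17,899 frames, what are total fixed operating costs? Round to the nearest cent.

Unit CM = price − variable cost = £64.45 − £48.33 = £16.12.
Fixed costs = break-even units × CM = 17,899 × £16.12 = £288,531.88.

£288,531.88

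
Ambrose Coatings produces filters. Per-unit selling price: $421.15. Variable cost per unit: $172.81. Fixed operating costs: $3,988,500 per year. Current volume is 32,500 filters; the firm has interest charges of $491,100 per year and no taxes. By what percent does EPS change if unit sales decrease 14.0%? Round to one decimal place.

At 32,500 units, contribution = 32,500 × $248.34 = $8,071,050.00.
EBIT = $8,071,050.00 − $3,988,500 = $4,082,550.00.
After interest of $491,100.00, pre-tax earnings = $3,591,450.00.
Degree of combined leverage = contribution ÷ (EBIT − I) = $8,071,050.00 ÷ $3,591,450.00 = 2.2473.
%ΔEPS = DCL × %ΔSales = 2.2473 × -14.0% = -31.5%.

-31.5%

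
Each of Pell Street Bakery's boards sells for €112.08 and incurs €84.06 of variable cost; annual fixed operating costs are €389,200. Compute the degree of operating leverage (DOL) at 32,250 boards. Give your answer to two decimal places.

Total contribution margin = 32,250 × €28.02 = €903,645.00.
Subtracting fixed costs: EBIT = €903,645.00 − €389,200 = €514,445.00.
Degree of operating leverage = €903,645.00 / €514,445.00 = 1.7565.

1.76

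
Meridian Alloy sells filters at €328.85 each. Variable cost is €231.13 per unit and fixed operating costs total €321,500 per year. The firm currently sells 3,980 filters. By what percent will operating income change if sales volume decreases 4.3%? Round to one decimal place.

-24.8%

Contribution at this volume is 3,980 × €97.72 = €388,925.60.
Subtracting fixed costs: EBIT = €388,925.60 − €321,500 = €67,425.60.
Degree of operating leverage = €388,925.60 / €67,425.60 = 5.7682.
So EBIT moves 5.7682 × (-4.3%) = -24.8%.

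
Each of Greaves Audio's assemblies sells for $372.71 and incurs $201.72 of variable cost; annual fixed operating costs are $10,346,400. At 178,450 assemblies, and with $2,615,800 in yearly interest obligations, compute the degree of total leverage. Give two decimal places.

1.74

Contribution at this volume is 178,450 × $170.99 = $30,513,165.50.
Operating income = contribution − fixed costs = $30,513,165.50 − $10,346,400 = $20,166,765.50. Interest = $2,615,800.00.
DOL = $30,513,165.50 ÷ $20,166,765.50 = 1.5130; DFL = $20,166,765.50 ÷ $17,550,965.50 = 1.1490.
DCL = DOL × DFL = 1.5130 × 1.1490 = 1.7384.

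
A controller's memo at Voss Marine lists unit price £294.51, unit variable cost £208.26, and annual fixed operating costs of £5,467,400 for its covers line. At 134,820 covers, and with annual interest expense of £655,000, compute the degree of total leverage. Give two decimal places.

2.11

Contribution at this volume is 134,820 × £86.25 = £11,628,225.00.
EBIT = £11,628,225.00 − £5,467,400 = £6,160,825.00. Interest = £655,000.00, so EBIT − I = £5,505,825.00.
DCL = contribution ÷ (EBIT − I) = £11,628,225.00 ÷ £5,505,825.00 = 2.1120.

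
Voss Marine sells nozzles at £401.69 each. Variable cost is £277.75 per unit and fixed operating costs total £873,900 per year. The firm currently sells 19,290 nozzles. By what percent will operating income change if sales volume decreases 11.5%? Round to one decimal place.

-18.1%

Total contribution margin = 19,290 × £123.94 = £2,390,802.60.
EBIT = £2,390,802.60 − £873,900 = £1,516,902.60.
Degree of operating leverage = £2,390,802.60 / £1,516,902.60 = 1.5761.
%ΔEBIT = DOL × %ΔSales = 1.5761 × -11.5% = -18.1%.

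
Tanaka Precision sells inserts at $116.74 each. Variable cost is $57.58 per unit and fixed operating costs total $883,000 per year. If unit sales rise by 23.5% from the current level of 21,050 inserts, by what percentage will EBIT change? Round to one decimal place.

+80.8%

At 21,050 units, contribution = 21,050 × $59.16 = $1,245,318.00.
Operating income = contribution − fixed costs = $1,245,318.00 − $883,000 = $362,318.00.
Degree of operating leverage = $1,245,318.00 / $362,318.00 = 3.4371.
Operating income changes by 3.4371 × +23.5% = +80.8%.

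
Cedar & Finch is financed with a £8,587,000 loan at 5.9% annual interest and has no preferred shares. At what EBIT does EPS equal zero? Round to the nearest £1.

Annual interest = 5.9% × £8,587,000 = £506,633.00.
Without preferred stock the financial break-even is simply EBIT = interest = £506,633.00.

£506,633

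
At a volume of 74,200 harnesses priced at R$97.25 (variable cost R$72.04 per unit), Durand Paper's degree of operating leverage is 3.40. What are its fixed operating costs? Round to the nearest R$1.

R$1,320,411

At 74,200 units, contribution = 74,200 × R$25.21 = R$1,870,582.00.
Since DOL = CM ÷ EBIT, EBIT = R$1,870,582.00 ÷ 3.40 = R$550,171.18.
Fixed costs = CM − EBIT = R$1,870,582.00 − R$550,171.18 = R$1,320,411.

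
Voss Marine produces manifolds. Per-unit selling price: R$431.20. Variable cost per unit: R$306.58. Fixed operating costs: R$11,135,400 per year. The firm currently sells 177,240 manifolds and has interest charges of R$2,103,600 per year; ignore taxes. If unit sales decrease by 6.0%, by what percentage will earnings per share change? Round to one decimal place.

At 177,240 units, contribution = 177,240 × R$124.62 = R$22,087,648.80.
EBIT = R$22,087,648.80 − R$11,135,400 = R$10,952,248.80.
Interest = R$2,103,600.00, so EBIT − I = R$8,848,648.80.
DCL = total CM / (EBIT − I) = R$22,087,648.80 / R$8,848,648.80 = 2.4962.
%ΔEPS = DCL × %ΔSales = 2.4962 × -6.0% = -15.0%.

-15.0%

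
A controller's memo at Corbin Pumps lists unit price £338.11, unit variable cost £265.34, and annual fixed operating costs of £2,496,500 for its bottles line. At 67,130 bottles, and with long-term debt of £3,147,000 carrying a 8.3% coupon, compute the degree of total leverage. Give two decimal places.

Contribution at this volume is 67,130 × £72.77 = £4,885,050.10.
Subtracting fixed costs: EBIT = £4,885,050.10 − £2,496,500 = £2,388,550.10. Interest = £261,201.00, so EBIT − I = £2,127,349.10.
DCL = contribution ÷ (EBIT − I) = £4,885,050.10 ÷ £2,127,349.10 = 2.2963.

2.30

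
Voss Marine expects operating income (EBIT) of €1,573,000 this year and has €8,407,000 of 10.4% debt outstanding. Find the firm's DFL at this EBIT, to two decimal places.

2.25

Interest = €874,328.00.
Degree of financial leverage = EBIT / (EBIT − interest) = €1,573,000 / €698,672.00 = 2.2514.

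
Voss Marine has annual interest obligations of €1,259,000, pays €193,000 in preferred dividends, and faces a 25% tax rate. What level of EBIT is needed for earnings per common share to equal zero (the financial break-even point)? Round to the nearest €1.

€1,516,333

Preferred dividends are paid after tax, so their pre-tax equivalent is €193,000 ÷ (1 − 0.25) = €257,333.33.
EPS = 0 when EBIT covers interest plus the pre-tax preferred burden: €1,259,000 + €257,333.33 = €1,516,333.33.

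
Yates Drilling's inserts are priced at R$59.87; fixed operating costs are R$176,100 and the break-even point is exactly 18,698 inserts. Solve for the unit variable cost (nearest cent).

R$50.45

Contribution per unit must be FC / Q = R$176,100 / 18,698 = R$9.4181.
Hence VC = price − CM = R$59.87 − R$9.4181 = R$50.45.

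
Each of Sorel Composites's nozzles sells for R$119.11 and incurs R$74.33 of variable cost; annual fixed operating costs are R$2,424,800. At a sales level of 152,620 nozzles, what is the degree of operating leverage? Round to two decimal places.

1.55

At 152,620 units, contribution = 152,620 × R$44.78 = R$6,834,323.60.
Operating income = contribution − fixed costs = R$6,834,323.60 − R$2,424,800 = R$4,409,523.60.
Degree of operating leverage = R$6,834,323.60 / R$4,409,523.60 = 1.5499.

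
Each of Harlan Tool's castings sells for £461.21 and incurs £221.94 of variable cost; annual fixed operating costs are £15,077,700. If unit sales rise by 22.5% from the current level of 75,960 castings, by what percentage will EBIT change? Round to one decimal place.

+132.0%

Contribution at this volume is 75,960 × £239.27 = £18,174,949.20.
EBIT = £18,174,949.20 − £15,077,700 = £3,097,249.20.
So DOL = total CM / EBIT = £18,174,949.20 / £3,097,249.20 = 5.8681.
So EBIT moves 5.8681 × (+22.5%) = +132.0%.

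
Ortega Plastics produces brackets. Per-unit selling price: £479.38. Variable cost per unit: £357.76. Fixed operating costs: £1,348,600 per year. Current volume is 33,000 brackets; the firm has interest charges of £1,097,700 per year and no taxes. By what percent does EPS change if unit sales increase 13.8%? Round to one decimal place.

+35.3%

Total contribution margin = 33,000 × £121.62 = £4,013,460.00.
Operating income = contribution − fixed costs = £4,013,460.00 − £1,348,600 = £2,664,860.00.
Interest = £1,097,700.00, so EBIT − I = £1,567,160.00.
Degree of combined leverage = contribution ÷ (EBIT − I) = £4,013,460.00 ÷ £1,567,160.00 = 2.5610.
EPS therefore changes by 2.5610 × (+13.8%) = +35.3%.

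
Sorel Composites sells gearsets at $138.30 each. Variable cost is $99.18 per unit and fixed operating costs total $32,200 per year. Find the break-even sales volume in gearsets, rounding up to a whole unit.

Each unit contributes $138.30 − $99.18 = $39.12.
Break-even volume = fixed costs ÷ CM per unit = $32,200 ÷ $39.12 = 823.11, so 824 gearsets.

824 gearsets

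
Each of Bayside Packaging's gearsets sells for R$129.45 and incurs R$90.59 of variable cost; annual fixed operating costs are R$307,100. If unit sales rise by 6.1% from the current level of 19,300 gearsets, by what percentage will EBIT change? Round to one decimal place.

+10.3%

Contribution at this volume is 19,300 × R$38.86 = R$749,998.00.
EBIT = R$749,998.00 − R$307,100 = R$442,898.00.
Degree of operating leverage = R$749,998.00 / R$442,898.00 = 1.6934.
So EBIT moves 1.6934 × (+6.1%) = +10.3%.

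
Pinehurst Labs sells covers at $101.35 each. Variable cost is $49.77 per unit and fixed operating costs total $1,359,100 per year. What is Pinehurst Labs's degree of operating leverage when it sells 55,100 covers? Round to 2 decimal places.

At 55,100 units, contribution = 55,100 × $51.58 = $2,842,058.00.
Subtracting fixed costs: EBIT = $2,842,058.00 − $1,359,100 = $1,482,958.00.
So DOL = total CM / EBIT = $2,842,058.00 / $1,482,958.00 = 1.9165.

1.92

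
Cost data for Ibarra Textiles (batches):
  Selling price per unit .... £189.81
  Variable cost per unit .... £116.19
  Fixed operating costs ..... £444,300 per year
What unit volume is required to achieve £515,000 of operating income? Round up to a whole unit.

13,031 batches

Each unit contributes £189.81 − £116.19 = £73.62.
Need Q such that Q × £73.62 − £444,300 = £515,000, i.e. Q = £959,300 / £73.62 = 13,030.43 → 13,031.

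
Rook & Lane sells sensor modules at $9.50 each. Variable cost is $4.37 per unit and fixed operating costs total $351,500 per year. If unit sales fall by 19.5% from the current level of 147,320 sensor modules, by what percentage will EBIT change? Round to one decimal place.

Total contribution margin = 147,320 × $5.13 = $755,751.60.
EBIT = $755,751.60 − $351,500 = $404,251.60.
Degree of operating leverage = $755,751.60 / $404,251.60 = 1.8695.
So EBIT moves 1.8695 × (-19.5%) = -36.5%.

-36.5%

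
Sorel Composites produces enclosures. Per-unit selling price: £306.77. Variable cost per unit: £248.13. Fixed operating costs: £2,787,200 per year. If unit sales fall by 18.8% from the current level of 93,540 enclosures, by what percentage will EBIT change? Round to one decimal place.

Contribution at this volume is 93,540 × £58.64 = £5,485,185.60.
Operating income = contribution − fixed costs = £5,485,185.60 − £2,787,200 = £2,697,985.60.
DOL = contribution ÷ EBIT = £5,485,185.60 ÷ £2,697,985.60 = 2.0331.
%ΔEBIT = DOL × %ΔSales = 2.0331 × -18.8% = -38.2%.

-38.2%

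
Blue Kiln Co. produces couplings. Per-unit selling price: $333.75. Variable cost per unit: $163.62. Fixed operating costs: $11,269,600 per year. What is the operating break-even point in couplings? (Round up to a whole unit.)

Unit CM = price − variable cost = $333.75 − $163.62 = $170.13.
Break-even Q = $11,269,600 / $170.13 = 66,241.11 → 66,242 couplings.

66,242 couplings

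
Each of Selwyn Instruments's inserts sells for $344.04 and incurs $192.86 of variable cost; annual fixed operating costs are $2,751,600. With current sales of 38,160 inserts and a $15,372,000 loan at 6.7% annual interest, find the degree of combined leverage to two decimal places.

Total contribution margin = 38,160 × $151.18 = $5,769,028.80.
EBIT = $5,769,028.80 − $2,751,600 = $3,017,428.80. Interest = $1,029,924.00, so EBIT − I = $1,987,504.80.
DCL = contribution ÷ (EBIT − I) = $5,769,028.80 ÷ $1,987,504.80 = 2.9026.

2.90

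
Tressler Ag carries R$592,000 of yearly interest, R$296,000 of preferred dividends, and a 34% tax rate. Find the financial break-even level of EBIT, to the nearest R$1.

Preferred dividends are paid after tax, so their pre-tax equivalent is R$296,000 ÷ (1 − 0.34) = R$448,484.85.
EPS = 0 when EBIT covers interest plus the pre-tax preferred burden: R$592,000 + R$448,484.85 = R$1,040,484.85.

R$1,040,485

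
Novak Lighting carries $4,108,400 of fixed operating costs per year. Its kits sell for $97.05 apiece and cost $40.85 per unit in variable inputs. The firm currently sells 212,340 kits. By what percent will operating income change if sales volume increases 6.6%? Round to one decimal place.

Total contribution margin = 212,340 × $56.20 = $11,933,508.00.
Operating income = contribution − fixed costs = $11,933,508.00 − $4,108,400 = $7,825,108.00.
So DOL = total CM / EBIT = $11,933,508.00 / $7,825,108.00 = 1.5250.
%ΔEBIT = DOL × %ΔSales = 1.5250 × +6.6% = +10.1%.

+10.1%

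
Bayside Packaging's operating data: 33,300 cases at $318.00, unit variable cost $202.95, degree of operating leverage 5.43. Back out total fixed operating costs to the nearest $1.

Contribution at this volume is 33,300 × $115.05 = $3,831,165.00.
DOL = contribution / EBIT, so EBIT = $3,831,165.00 / 5.43 = $705,555.25.
Fixed costs = CM − EBIT = $3,831,165.00 − $705,555.25 = $3,125,610.

$3,125,610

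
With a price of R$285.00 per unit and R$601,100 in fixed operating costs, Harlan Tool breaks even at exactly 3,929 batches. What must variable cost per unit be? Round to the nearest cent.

R$132.01

Contribution per unit must be FC / Q = R$601,100 / 3,929 = R$152.9906.
Hence VC = price − CM = R$285.00 − R$152.9906 = R$132.01.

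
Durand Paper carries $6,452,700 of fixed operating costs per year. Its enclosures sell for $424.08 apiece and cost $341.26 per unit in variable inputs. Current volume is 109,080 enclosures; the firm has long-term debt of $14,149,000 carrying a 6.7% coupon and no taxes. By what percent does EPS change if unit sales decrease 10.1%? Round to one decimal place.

-55.9%

Total contribution margin = 109,080 × $82.82 = $9,034,005.60.
Operating income = contribution − fixed costs = $9,034,005.60 − $6,452,700 = $2,581,305.60.
Interest = $947,983.00, so EBIT − I = $1,633,322.60.
DCL = total CM / (EBIT − I) = $9,034,005.60 / $1,633,322.60 = 5.5311.
EPS therefore changes by 5.5311 × (-10.1%) = -55.9%.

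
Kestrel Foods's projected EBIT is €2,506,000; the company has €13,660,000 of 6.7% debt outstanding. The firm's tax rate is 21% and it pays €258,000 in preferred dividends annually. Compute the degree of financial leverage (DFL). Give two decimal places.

1.98

Interest = €915,220.00.
Preferred dividends grossed up pre-tax: €258,000 / (1 − 0.21) = €326,582.28.
DFL = EBIT ÷ [EBIT − I − D_p/(1−t)] = €2,506,000 ÷ [€2,506,000 − €915,220.00 − €326,582.28] = €2,506,000 ÷ €1,264,197.72 = 1.9823.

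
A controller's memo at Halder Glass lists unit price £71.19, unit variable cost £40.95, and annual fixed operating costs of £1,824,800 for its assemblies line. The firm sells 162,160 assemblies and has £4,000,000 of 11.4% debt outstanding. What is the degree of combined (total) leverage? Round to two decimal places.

At 162,160 units, contribution = 162,160 × £30.24 = £4,903,718.40.
Subtracting fixed costs: EBIT = £4,903,718.40 − £1,824,800 = £3,078,918.40. Interest = £456,000.00.
DOL = £4,903,718.40 ÷ £3,078,918.40 = 1.5927; DFL = £3,078,918.40 ÷ £2,622,918.40 = 1.1739.
Combined leverage = 1.5927 × 1.1739 = 1.8697.

1.87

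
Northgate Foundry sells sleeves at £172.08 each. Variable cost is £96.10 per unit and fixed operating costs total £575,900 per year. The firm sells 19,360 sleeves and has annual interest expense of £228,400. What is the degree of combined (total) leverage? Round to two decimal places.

Contribution at this volume is 19,360 × £75.98 = £1,470,972.80.
Operating income = contribution − fixed costs = £1,470,972.80 − £575,900 = £895,072.80. Interest = £228,400.00.
DOL = £1,470,972.80 ÷ £895,072.80 = 1.6434; DFL = £895,072.80 ÷ £666,672.80 = 1.3426.
DCL = DOL × DFL = 1.6434 × 1.3426 = 2.2064.

2.21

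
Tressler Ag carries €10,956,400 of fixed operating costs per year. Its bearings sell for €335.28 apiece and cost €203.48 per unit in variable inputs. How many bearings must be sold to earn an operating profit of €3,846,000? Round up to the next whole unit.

Each unit contributes €335.28 − €203.48 = €131.80.
Units = (FC + target) / CM = (€10,956,400 + €3,846,000) / €131.80 = 112,309.56, so 112,310 bearings.

112,310 bearings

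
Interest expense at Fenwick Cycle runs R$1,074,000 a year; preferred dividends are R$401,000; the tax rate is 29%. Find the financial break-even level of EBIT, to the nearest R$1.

Grossing the preferred dividend up to pre-tax terms: R$401,000 / (1 − 0.29) = R$564,788.73.
Financial break-even EBIT = interest + D_p ÷ (1 − t) = R$1,074,000 + R$564,788.73 = R$1,638,788.73.

R$1,638,789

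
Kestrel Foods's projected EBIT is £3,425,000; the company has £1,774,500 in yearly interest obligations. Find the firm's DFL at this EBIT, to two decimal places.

Interest = £1,774,500.00.
DFL = EBIT ÷ (EBIT − I) = £3,425,000 ÷ (£3,425,000 − £1,774,500.00) = £3,425,000 ÷ £1,650,500.00 = 2.0751.

2.08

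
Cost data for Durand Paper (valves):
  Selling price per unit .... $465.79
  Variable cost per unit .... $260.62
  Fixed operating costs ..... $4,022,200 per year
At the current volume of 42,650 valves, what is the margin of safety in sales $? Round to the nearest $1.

$10,734,489

Contribution margin per unit = $465.79 − $260.62 = $205.17. Break-even units = $4,022,200 ÷ $205.17 = 19,604.23; break-even revenue = 19,604.23 × $465.79 = $9,131,454.59.
Current sales = 42,650 × $465.79 = $19,865,943.50.
Margin of safety = $19,865,943.50 − $9,131,454.59 = $10,734,489.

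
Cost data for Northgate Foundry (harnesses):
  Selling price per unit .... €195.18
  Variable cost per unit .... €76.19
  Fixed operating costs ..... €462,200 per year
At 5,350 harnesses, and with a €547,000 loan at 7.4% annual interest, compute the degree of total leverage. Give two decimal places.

4.75

Total contribution margin = 5,350 × €118.99 = €636,596.50.
Operating income = contribution − fixed costs = €636,596.50 − €462,200 = €174,396.50. Interest = €40,478.00, so EBIT − I = €133,918.50.
Degree of total leverage = total CM / (EBIT − interest) = €636,596.50 / €133,918.50 = 4.7536.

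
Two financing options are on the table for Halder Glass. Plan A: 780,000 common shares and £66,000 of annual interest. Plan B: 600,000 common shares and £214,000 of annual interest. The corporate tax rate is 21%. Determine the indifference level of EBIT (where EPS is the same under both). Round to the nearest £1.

£707,333

Set EPS_A = EPS_B: (EBIT − £66,000)(1 − 0.21) ÷ 780,000 = (EBIT − £214,000)(1 − 0.21) ÷ 600,000.
The (1 − t) factor cancels: (EBIT − 66,000) × 600,000 = (EBIT − 214,000) × 780,000.
EBIT × (780,000 − 600,000) = 214,000 × 780,000 − 66,000 × 600,000 = 127,320,000,000, so EBIT = 127,320,000,000 ÷ 180,000 = 707,333.33.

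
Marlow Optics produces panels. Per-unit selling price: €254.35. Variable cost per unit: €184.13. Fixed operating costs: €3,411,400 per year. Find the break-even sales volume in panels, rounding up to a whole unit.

Each unit contributes €254.35 − €184.13 = €70.22.
Break-even volume = fixed costs ÷ CM per unit = €3,411,400 ÷ €70.22 = 48,581.60, so 48,582 panels.

48,582 panels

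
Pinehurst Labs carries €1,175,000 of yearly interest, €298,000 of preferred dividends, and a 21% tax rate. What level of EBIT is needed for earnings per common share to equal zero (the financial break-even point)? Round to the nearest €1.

€1,552,215

Preferred dividends are paid after tax, so their pre-tax equivalent is €298,000 ÷ (1 − 0.21) = €377,215.19.
EPS = 0 when EBIT covers interest plus the pre-tax preferred burden: €1,175,000 + €377,215.19 = €1,552,215.19.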